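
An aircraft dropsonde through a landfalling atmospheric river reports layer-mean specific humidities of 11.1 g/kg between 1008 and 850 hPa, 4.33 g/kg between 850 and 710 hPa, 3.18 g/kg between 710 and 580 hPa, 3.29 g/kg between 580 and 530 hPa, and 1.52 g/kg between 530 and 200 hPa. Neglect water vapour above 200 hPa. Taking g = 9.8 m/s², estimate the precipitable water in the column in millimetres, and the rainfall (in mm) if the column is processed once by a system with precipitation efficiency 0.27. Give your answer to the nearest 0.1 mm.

PW ≈ 35.1 mm; rainfall ≈ 9.5 mm

Precipitable water is the column-integrated vapour mass per unit area: PW = (1/g) Σ q̄ Δp, with q in kg/kg and Δp in Pa (1 kg/m² of water = 1 mm).
Layer 1008–850 hPa: Δp = 158 hPa = 15800 Pa, q̄ = 0.0111 kg/kg → 0.0111 × 15800 / 9.8 = 17.90 mm
Layer 850–710 hPa: Δp = 140 hPa = 14000 Pa, q̄ = 0.00433 kg/kg → 0.00433 × 14000 / 9.8 = 6.19 mm
Layer 710–580 hPa: Δp = 130 hPa = 13000 Pa, q̄ = 0.00318 kg/kg → 0.00318 × 13000 / 9.8 = 4.22 mm
Layer 580–530 hPa: Δp = 50 hPa = 5000 Pa, q̄ = 0.00329 kg/kg → 0.00329 × 5000 / 9.8 = 1.68 mm
Layer 530–200 hPa: Δp = 330 hPa = 33000 Pa, q̄ = 0.00152 kg/kg → 0.00152 × 33000 / 9.8 = 5.12 mm
PW = 17.90 + 6.19 + 4.22 + 1.68 + 5.12 = 35.11 ≈ 35.1 mm.
Rainfall = ε × PW = 0.27 × 35.1 = 9.5 mm.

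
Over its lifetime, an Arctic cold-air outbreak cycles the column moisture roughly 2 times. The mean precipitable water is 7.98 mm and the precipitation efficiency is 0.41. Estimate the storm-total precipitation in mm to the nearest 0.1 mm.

Each cycle deposits ε × PW = 0.41 × 7.98 = 3.2718 mm.
Over 2 cycles: 2 × 3.2718 = 6.5 mm.

precipitation ≈ 6.5 mm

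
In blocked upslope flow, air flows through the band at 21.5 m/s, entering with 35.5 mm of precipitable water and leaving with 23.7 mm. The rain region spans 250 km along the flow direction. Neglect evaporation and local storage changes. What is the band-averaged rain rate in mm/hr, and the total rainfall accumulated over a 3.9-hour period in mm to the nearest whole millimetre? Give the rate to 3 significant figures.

Column moisture flux per unit crosswind length is F = V × PW.
Inflow: F_in = 21.5 × 35.5 = 763.25 mm·m/s
Outflow: F_out = 21.5 × 23.7 = 509.55 mm·m/s
Steady-state rate R = (F_in − F_out)/L = (763.25 − 509.55) / 250000 m = 1.015e-03 mm/s.
R = 1.015e-03 × 3600 = 3.65 mm/hr.
Over 3.9 h: total = 3.65 × 3.9 = 14.235 ≈ 14 mm.

R ≈ 3.65 mm/hr; total ≈ 14 mm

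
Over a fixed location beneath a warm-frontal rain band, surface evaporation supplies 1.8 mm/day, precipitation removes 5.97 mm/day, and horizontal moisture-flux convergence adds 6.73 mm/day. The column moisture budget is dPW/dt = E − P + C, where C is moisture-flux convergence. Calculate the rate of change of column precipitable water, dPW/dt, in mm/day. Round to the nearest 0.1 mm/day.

dPW/dt ≈ 2.6 mm/day

dPW/dt = E − P + C = 1.8 − 5.97 + (6.73) = 2.6 mm/day.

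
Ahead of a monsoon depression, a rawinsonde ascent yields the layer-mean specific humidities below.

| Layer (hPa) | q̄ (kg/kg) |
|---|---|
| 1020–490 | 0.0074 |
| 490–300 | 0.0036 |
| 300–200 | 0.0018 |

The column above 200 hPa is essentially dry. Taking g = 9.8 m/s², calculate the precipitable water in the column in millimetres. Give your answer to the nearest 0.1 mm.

PW ≈ 48.8 mm

Precipitable water is the column-integrated vapour mass per unit area: PW = (1/g) Σ q̄ Δp, with q in kg/kg and Δp in Pa (1 kg/m² of water = 1 mm).
Layer 1020–490 hPa: Δp = 530 hPa = 53000 Pa, q̄ = 0.0074 kg/kg → 0.0074 × 53000 / 9.8 = 40.02 mm
Layer 490–300 hPa: Δp = 190 hPa = 19000 Pa, q̄ = 0.0036 kg/kg → 0.0036 × 19000 / 9.8 = 6.98 mm
Layer 300–200 hPa: Δp = 100 hPa = 10000 Pa, q̄ = 0.0018 kg/kg → 0.0018 × 10000 / 9.8 = 1.84 mm
PW = 40.02 + 6.98 + 1.84 = 48.84 ≈ 48.8 mm.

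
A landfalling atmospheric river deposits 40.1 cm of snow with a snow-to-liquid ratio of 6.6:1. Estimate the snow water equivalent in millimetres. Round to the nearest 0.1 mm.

SWE ≈ 60.8 mm

SWE = snow depth / ratio = 40.1 cm / 6.6 = 6.076 cm = 60.8 mm.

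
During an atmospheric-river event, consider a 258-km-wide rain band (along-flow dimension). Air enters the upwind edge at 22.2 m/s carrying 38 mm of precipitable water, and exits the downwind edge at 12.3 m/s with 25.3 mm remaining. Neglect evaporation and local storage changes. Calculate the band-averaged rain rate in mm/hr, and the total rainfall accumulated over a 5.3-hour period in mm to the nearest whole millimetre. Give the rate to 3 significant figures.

R ≈ 7.43 mm/hr; total ≈ 39 mm

Column moisture flux per unit crosswind length is F = V × PW.
Inflow: F_in = 22.2 × 38 = 843.6 mm·m/s
Outflow: F_out = 12.3 × 25.3 = 311.19 mm·m/s
Steady-state rate R = (F_in − F_out)/L = (843.6 − 311.19) / 258000 m = 2.064e-03 mm/s.
R = 2.064e-03 × 3600 = 7.43 mm/hr.
Over 5.3 h: total = 7.43 × 5.3 = 39.379 ≈ 39 mm.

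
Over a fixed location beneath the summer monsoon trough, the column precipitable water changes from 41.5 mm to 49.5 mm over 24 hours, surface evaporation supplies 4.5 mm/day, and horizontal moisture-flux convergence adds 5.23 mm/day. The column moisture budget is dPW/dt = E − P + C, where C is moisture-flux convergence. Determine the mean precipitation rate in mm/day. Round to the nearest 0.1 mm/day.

P ≈ 1.7 mm/day

dPW/dt = (49.5 − 41.5) mm / (24/24 day) = +8.000 mm/day.
P = E + C − dPW/dt = 4.5 + (5.23) − (+8.000) = 1.7 mm/day.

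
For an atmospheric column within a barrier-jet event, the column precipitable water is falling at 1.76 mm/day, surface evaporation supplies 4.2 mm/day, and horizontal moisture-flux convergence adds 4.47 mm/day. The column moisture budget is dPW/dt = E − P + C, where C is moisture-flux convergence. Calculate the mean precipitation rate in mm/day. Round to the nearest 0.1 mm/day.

dPW/dt = -1.76 mm/day.
P = E + C − dPW/dt = 4.2 + (4.47) − (-1.76) = 10.4 mm/day.

P ≈ 10.4 mm/day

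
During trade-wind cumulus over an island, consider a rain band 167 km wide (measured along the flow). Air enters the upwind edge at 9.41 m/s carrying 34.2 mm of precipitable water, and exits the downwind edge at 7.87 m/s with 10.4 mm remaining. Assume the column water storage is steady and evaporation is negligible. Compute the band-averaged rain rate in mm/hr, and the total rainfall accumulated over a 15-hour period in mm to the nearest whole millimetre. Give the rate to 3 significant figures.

R ≈ 5.17 mm/hr; total ≈ 78 mm

Column moisture flux per unit crosswind length is F = V × PW.
Inflow: F_in = 9.41 × 34.2 = 321.822 mm·m/s
Outflow: F_out = 7.87 × 10.4 = 81.848 mm·m/s
Steady-state rate R = (F_in − F_out)/L = (321.822 − 81.848) / 167000 m = 1.437e-03 mm/s.
R = 1.437e-03 × 3600 = 5.17 mm/hr.
Over 15 h: total = 5.17 × 15 = 77.55 ≈ 78 mm.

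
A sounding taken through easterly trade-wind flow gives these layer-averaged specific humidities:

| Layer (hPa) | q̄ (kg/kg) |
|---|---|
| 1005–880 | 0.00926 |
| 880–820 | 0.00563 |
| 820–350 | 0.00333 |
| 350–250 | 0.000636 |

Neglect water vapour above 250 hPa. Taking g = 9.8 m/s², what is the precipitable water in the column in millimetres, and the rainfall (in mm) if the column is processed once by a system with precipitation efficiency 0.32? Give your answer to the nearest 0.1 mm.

PW ≈ 31.9 mm; rainfall ≈ 10.2 mm

Precipitable water is the column-integrated vapour mass per unit area: PW = (1/g) Σ q̄ Δp, with q in kg/kg and Δp in Pa (1 kg/m² of water = 1 mm).
Layer 1005–880 hPa: Δp = 125 hPa = 12500 Pa, q̄ = 0.00926 kg/kg → 0.00926 × 12500 / 9.8 = 11.81 mm
Layer 880–820 hPa: Δp = 60 hPa = 6000 Pa, q̄ = 0.00563 kg/kg → 0.00563 × 6000 / 9.8 = 3.45 mm
Layer 820–350 hPa: Δp = 470 hPa = 47000 Pa, q̄ = 0.00333 kg/kg → 0.00333 × 47000 / 9.8 = 15.97 mm
Layer 350–250 hPa: Δp = 100 hPa = 10000 Pa, q̄ = 0.000636 kg/kg → 0.000636 × 10000 / 9.8 = 0.65 mm
PW = 11.81 + 3.45 + 15.97 + 0.65 = 31.88 ≈ 31.9 mm.
Rainfall = ε × PW = 0.32 × 31.9 = 10.2 mm.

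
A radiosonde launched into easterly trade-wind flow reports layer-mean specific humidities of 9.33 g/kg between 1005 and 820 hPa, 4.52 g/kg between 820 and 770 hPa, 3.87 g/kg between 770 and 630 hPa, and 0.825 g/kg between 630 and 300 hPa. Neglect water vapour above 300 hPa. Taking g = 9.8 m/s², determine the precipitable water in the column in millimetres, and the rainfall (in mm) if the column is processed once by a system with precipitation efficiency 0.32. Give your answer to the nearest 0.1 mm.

Precipitable water is the column-integrated vapour mass per unit area: PW = (1/g) Σ q̄ Δp, with q in kg/kg and Δp in Pa (1 kg/m² of water = 1 mm).
Layer 1005–820 hPa: Δp = 185 hPa = 18500 Pa, q̄ = 0.00933 kg/kg → 0.00933 × 18500 / 9.8 = 17.61 mm
Layer 820–770 hPa: Δp = 50 hPa = 5000 Pa, q̄ = 0.00452 kg/kg → 0.00452 × 5000 / 9.8 = 2.31 mm
Layer 770–630 hPa: Δp = 140 hPa = 14000 Pa, q̄ = 0.00387 kg/kg → 0.00387 × 14000 / 9.8 = 5.53 mm
Layer 630–300 hPa: Δp = 330 hPa = 33000 Pa, q̄ = 0.000825 kg/kg → 0.000825 × 33000 / 9.8 = 2.78 mm
PW = 17.61 + 2.31 + 5.53 + 2.78 = 28.23 ≈ 28.2 mm.
Rainfall = ε × PW = 0.32 × 28.2 = 9.0 mm.

PW ≈ 28.2 mm; rainfall ≈ 9.0 mm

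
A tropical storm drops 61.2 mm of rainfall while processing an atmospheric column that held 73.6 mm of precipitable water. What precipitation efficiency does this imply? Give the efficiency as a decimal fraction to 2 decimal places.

ε ≈ 0.83

ε = rainfall / PW = 61.2 / 73.6 = 0.83.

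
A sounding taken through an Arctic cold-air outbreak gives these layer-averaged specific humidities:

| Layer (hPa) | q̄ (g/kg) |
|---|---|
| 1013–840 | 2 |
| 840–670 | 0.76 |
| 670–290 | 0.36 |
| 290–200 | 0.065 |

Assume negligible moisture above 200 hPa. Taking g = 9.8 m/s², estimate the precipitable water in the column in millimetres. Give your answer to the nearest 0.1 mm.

PW ≈ 6.3 mm

Precipitable water is the column-integrated vapour mass per unit area: PW = (1/g) Σ q̄ Δp, with q in kg/kg and Δp in Pa (1 kg/m² of water = 1 mm).
Layer 1013–840 hPa: Δp = 173 hPa = 17300 Pa, q̄ = 0.002 kg/kg → 0.002 × 17300 / 9.8 = 3.53 mm
Layer 840–670 hPa: Δp = 170 hPa = 17000 Pa, q̄ = 0.00076 kg/kg → 0.00076 × 17000 / 9.8 = 1.32 mm
Layer 670–290 hPa: Δp = 380 hPa = 38000 Pa, q̄ = 0.00036 kg/kg → 0.00036 × 38000 / 9.8 = 1.40 mm
Layer 290–200 hPa: Δp = 90 hPa = 9000 Pa, q̄ = 6.5e-05 kg/kg → 6.5e-05 × 9000 / 9.8 = 0.06 mm
PW = 3.53 + 1.32 + 1.40 + 0.06 = 6.31 ≈ 6.3 mm.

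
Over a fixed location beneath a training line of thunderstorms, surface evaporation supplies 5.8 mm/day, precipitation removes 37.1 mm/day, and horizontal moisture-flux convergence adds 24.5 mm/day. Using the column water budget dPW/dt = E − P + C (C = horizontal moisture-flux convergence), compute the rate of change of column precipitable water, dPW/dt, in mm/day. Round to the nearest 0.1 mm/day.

dPW/dt = E − P + C = 5.8 − 37.1 + (24.5) = -6.8 mm/day.

dPW/dt ≈ -6.8 mm/day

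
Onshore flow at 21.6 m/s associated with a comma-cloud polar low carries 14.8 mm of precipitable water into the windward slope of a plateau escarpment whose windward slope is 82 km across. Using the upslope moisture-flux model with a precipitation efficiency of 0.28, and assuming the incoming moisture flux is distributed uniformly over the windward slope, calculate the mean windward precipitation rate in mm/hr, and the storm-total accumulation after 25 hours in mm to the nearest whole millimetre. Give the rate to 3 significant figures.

Incoming column moisture flux per unit ridge length: F = V × PW = 21.6 × 14.8 = 319.68 mm·m/s.
Spread over the 82 km slope with efficiency ε = 0.28: R = ε·F/W = 0.28 × 319.68 / 82000 m = 1.092e-03 mm/s.
R = 1.092e-03 × 3600 = 3.93 mm/hr.
Over 25 h: total = 3.93 × 25 = 98.25 ≈ 98 mm.

R ≈ 3.93 mm/hr; total ≈ 98 mm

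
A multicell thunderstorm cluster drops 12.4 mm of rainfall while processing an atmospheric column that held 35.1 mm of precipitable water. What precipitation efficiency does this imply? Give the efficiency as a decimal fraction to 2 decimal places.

ε ≈ 0.35

ε = rainfall / PW = 12.4 / 35.1 = 0.35.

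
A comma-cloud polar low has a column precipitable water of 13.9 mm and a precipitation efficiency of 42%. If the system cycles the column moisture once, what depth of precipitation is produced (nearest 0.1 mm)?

Precipitation = ε × PW = 0.42 × 13.9 = 5.8 mm.

precipitation ≈ 5.8 mm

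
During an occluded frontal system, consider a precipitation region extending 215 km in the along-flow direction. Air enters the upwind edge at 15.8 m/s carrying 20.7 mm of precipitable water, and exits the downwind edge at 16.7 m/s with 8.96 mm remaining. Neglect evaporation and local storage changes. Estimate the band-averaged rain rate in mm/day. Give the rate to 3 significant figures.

R ≈ 71.3 mm/day

Column moisture flux per unit crosswind length is F = V × PW.
Inflow: F_in = 15.8 × 20.7 = 327.06 mm·m/s
Outflow: F_out = 16.7 × 8.96 = 149.632 mm·m/s
Steady-state rate R = (F_in − F_out)/L = (327.06 − 149.632) / 215000 m = 8.252e-04 mm/s.
R = 8.252e-04 × 3600 × 24 = 71.3 mm/day.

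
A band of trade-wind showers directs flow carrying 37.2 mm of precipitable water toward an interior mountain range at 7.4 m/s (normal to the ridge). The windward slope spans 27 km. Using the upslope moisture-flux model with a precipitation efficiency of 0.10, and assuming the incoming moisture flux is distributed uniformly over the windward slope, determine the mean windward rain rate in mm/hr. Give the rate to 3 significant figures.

Incoming column moisture flux per unit ridge length: F = V × PW = 7.4 × 37.2 = 275.28 mm·m/s.
Spread over the 27 km slope with efficiency ε = 0.10: R = ε·F/W = 0.10 × 275.28 / 27000 m = 1.020e-03 mm/s.
R = 1.020e-03 × 3600 = 3.67 mm/hr.

R ≈ 3.67 mm/hr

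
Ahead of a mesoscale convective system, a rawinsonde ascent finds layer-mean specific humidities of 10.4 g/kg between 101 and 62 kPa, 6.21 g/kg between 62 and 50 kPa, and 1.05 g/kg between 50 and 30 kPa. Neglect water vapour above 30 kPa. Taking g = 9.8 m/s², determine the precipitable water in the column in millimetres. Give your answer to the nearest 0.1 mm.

PW ≈ 51.1 mm

Precipitable water is the column-integrated vapour mass per unit area: PW = (1/g) Σ q̄ Δp, with q in kg/kg and Δp in Pa (1 kg/m² of water = 1 mm).
Layer 101–62 kPa: Δp = 390 hPa = 39000 Pa, q̄ = 0.0104 kg/kg → 0.0104 × 39000 / 9.8 = 41.39 mm
Layer 62–50 kPa: Δp = 120 hPa = 12000 Pa, q̄ = 0.00621 kg/kg → 0.00621 × 12000 / 9.8 = 7.60 mm
Layer 50–30 kPa: Δp = 200 hPa = 20000 Pa, q̄ = 0.00105 kg/kg → 0.00105 × 20000 / 9.8 = 2.14 mm
PW = 41.39 + 7.60 + 2.14 = 51.13 ≈ 51.1 mm.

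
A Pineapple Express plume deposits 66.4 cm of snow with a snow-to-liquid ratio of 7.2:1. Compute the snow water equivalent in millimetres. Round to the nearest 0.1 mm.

SWE = snow depth / ratio = 66.4 cm / 7.2 = 9.222 cm = 92.2 mm.

SWE ≈ 92.2 mm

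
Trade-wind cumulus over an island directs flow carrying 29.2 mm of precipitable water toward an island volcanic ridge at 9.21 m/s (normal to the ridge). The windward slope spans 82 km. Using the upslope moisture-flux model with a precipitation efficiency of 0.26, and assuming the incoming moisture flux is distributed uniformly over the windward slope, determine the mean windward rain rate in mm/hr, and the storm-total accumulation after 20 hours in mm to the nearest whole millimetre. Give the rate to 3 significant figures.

Incoming column moisture flux per unit ridge length: F = V × PW = 9.21 × 29.2 = 268.932 mm·m/s.
Spread over the 82 km slope with efficiency ε = 0.26: R = ε·F/W = 0.26 × 268.932 / 82000 m = 8.527e-04 mm/s.
R = 8.527e-04 × 3600 = 3.07 mm/hr.
Over 20 h: total = 3.07 × 20 = 61.4 ≈ 61 mm.

R ≈ 3.07 mm/hr; total ≈ 61 mm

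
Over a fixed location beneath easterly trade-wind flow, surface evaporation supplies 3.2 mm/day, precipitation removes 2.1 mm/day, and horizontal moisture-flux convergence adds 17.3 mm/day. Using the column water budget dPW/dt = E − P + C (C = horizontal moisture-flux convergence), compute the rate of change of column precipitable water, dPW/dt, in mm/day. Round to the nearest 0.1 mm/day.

dPW/dt = E − P + C = 3.2 − 2.1 + (17.3) = 18.4 mm/day.

dPW/dt ≈ 18.4 mm/day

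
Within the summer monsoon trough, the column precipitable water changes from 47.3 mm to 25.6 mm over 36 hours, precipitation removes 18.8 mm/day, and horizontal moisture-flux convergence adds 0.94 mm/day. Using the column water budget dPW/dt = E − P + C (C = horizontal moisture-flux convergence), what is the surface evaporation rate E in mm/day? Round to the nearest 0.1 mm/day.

E ≈ 3.4 mm/day

dPW/dt = (25.6 − 47.3) mm / (36/24 day) = -14.467 mm/day.
E = dPW/dt + P − C = (-14.467) + 18.8 − (0.94) = 3.4 mm/day.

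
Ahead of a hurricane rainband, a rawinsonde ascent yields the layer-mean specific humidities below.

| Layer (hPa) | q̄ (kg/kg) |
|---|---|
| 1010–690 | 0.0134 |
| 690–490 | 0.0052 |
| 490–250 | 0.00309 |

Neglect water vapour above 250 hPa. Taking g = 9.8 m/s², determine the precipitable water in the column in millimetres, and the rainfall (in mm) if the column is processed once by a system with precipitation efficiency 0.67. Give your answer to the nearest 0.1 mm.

PW ≈ 61.9 mm; rainfall ≈ 41.5 mm

Precipitable water is the column-integrated vapour mass per unit area: PW = (1/g) Σ q̄ Δp, with q in kg/kg and Δp in Pa (1 kg/m² of water = 1 mm).
Layer 1010–690 hPa: Δp = 320 hPa = 32000 Pa, q̄ = 0.0134 kg/kg → 0.0134 × 32000 / 9.8 = 43.76 mm
Layer 690–490 hPa: Δp = 200 hPa = 20000 Pa, q̄ = 0.0052 kg/kg → 0.0052 × 20000 / 9.8 = 10.61 mm
Layer 490–250 hPa: Δp = 240 hPa = 24000 Pa, q̄ = 0.00309 kg/kg → 0.00309 × 24000 / 9.8 = 7.57 mm
PW = 43.76 + 10.61 + 7.57 = 61.94 ≈ 61.9 mm.
Rainfall = ε × PW = 0.67 × 61.9 = 41.5 mm.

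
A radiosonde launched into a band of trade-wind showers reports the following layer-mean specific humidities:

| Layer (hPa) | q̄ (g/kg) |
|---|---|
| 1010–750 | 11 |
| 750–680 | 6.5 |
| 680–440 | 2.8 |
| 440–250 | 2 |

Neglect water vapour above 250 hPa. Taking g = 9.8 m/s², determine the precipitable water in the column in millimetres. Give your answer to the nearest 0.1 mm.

Precipitable water is the column-integrated vapour mass per unit area: PW = (1/g) Σ q̄ Δp, with q in kg/kg and Δp in Pa (1 kg/m² of water = 1 mm).
Layer 1010–750 hPa: Δp = 260 hPa = 26000 Pa, q̄ = 0.011 kg/kg → 0.011 × 26000 / 9.8 = 29.18 mm
Layer 750–680 hPa: Δp = 70 hPa = 7000 Pa, q̄ = 0.0065 kg/kg → 0.0065 × 7000 / 9.8 = 4.64 mm
Layer 680–440 hPa: Δp = 240 hPa = 24000 Pa, q̄ = 0.0028 kg/kg → 0.0028 × 24000 / 9.8 = 6.86 mm
Layer 440–250 hPa: Δp = 190 hPa = 19000 Pa, q̄ = 0.002 kg/kg → 0.002 × 19000 / 9.8 = 3.88 mm
PW = 29.18 + 4.64 + 6.86 + 3.88 = 44.56 ≈ 44.6 mm.

PW ≈ 44.6 mm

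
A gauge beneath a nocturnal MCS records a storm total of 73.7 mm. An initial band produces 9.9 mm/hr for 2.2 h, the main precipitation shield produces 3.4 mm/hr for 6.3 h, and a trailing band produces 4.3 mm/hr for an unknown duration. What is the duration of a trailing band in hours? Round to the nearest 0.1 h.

Known phases: 9.9 × 2.2 + 3.4 × 6.3 = 21.78 + 21.42 = 43.2 mm.
Remaining depth = 73.7 − 43.2 = 30.5 mm.
Duration = 30.5 / 4.3 = 7.1 h.

duration ≈ 7.1 h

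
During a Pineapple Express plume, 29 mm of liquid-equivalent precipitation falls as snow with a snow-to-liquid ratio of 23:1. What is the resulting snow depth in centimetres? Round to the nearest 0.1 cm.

Snow depth = liquid × ratio = 29 mm × 23 = 667 mm = 66.7 cm.

snow depth ≈ 66.7 cm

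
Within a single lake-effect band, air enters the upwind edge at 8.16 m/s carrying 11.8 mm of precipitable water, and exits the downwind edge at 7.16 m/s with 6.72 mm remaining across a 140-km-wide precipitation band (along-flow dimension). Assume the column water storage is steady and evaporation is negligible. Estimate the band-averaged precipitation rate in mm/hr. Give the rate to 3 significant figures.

R ≈ 1.24 mm/hr

Column moisture flux per unit crosswind length is F = V × PW.
Inflow: F_in = 8.16 × 11.8 = 96.288 mm·m/s
Outflow: F_out = 7.16 × 6.72 = 48.1152 mm·m/s
Steady-state rate R = (F_in − F_out)/L = (96.288 − 48.1152) / 140000 m = 3.441e-04 mm/s.
R = 3.441e-04 × 3600 = 1.24 mm/hr.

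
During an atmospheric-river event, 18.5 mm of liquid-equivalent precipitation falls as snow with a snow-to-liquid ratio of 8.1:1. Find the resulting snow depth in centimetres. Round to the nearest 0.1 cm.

snow depth ≈ 15.0 cm

Snow depth = liquid × ratio = 18.5 mm × 8.1 = 149.85 mm = 15.0 cm.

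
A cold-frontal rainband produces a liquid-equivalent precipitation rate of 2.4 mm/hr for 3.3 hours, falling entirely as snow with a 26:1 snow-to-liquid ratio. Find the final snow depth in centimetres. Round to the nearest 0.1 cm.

snow depth ≈ 20.6 cm

Liquid-equivalent depth = 2.4 × 3.3 = 7.92 mm.
Snow depth = 7.92 mm × 26 = 205.92 mm = 20.6 cm.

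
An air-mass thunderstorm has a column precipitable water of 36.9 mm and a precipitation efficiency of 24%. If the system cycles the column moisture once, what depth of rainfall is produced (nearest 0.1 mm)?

Rainfall = ε × PW = 0.24 × 36.9 = 8.9 mm.

rainfall ≈ 8.9 mm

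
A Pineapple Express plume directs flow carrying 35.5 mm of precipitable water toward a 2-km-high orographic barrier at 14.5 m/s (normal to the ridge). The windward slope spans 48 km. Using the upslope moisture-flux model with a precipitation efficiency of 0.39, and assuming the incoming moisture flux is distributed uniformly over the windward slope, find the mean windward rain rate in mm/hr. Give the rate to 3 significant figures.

Incoming column moisture flux per unit ridge length: F = V × PW = 14.5 × 35.5 = 514.75 mm·m/s.
Spread over the 48 km slope with efficiency ε = 0.39: R = ε·F/W = 0.39 × 514.75 / 48000 m = 4.182e-03 mm/s.
R = 4.182e-03 × 3600 = 15.1 mm/hr.

R ≈ 15.1 mm/hr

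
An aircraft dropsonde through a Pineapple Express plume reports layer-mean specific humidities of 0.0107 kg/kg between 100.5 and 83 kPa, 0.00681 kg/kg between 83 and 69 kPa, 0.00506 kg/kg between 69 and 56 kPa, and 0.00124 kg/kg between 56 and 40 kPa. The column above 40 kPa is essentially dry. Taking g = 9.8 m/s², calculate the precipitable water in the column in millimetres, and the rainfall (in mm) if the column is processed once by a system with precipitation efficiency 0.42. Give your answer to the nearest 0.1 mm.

PW ≈ 37.6 mm; rainfall ≈ 15.8 mm

Precipitable water is the column-integrated vapour mass per unit area: PW = (1/g) Σ q̄ Δp, with q in kg/kg and Δp in Pa (1 kg/m² of water = 1 mm).
Layer 100.5–83 kPa: Δp = 175 hPa = 17500 Pa, q̄ = 0.0107 kg/kg → 0.0107 × 17500 / 9.8 = 19.11 mm
Layer 83–69 kPa: Δp = 140 hPa = 14000 Pa, q̄ = 0.00681 kg/kg → 0.00681 × 14000 / 9.8 = 9.73 mm
Layer 69–56 kPa: Δp = 130 hPa = 13000 Pa, q̄ = 0.00506 kg/kg → 0.00506 × 13000 / 9.8 = 6.71 mm
Layer 56–40 kPa: Δp = 160 hPa = 16000 Pa, q̄ = 0.00124 kg/kg → 0.00124 × 16000 / 9.8 = 2.02 mm
PW = 19.11 + 9.73 + 6.71 + 2.02 = 37.57 ≈ 37.6 mm.
Rainfall = ε × PW = 0.42 × 37.6 = 15.8 mm.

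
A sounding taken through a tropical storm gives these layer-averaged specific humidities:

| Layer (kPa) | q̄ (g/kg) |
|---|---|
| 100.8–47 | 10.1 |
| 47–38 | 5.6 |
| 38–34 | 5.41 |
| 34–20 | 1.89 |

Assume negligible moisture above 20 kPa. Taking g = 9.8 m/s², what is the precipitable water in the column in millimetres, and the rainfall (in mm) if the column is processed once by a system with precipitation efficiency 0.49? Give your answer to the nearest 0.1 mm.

PW ≈ 65.5 mm; rainfall ≈ 32.1 mm

Precipitable water is the column-integrated vapour mass per unit area: PW = (1/g) Σ q̄ Δp, with q in kg/kg and Δp in Pa (1 kg/m² of water = 1 mm).
Layer 100.8–47 kPa: Δp = 538 hPa = 53800 Pa, q̄ = 0.0101 kg/kg → 0.0101 × 53800 / 9.8 = 55.45 mm
Layer 47–38 kPa: Δp = 90 hPa = 9000 Pa, q̄ = 0.0056 kg/kg → 0.0056 × 9000 / 9.8 = 5.14 mm
Layer 38–34 kPa: Δp = 40 hPa = 4000 Pa, q̄ = 0.00541 kg/kg → 0.00541 × 4000 / 9.8 = 2.21 mm
Layer 34–20 kPa: Δp = 140 hPa = 14000 Pa, q̄ = 0.00189 kg/kg → 0.00189 × 14000 / 9.8 = 2.70 mm
PW = 55.45 + 5.14 + 2.21 + 2.70 = 65.50 ≈ 65.5 mm.
Rainfall = ε × PW = 0.49 × 65.5 = 32.1 mm.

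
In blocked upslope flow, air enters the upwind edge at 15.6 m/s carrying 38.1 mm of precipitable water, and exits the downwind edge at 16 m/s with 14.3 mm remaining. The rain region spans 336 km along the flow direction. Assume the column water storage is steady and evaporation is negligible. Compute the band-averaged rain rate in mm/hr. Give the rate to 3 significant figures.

Column moisture flux per unit crosswind length is F = V × PW.
Inflow: F_in = 15.6 × 38.1 = 594.36 mm·m/s
Outflow: F_out = 16 × 14.3 = 228.8 mm·m/s
Steady-state rate R = (F_in − F_out)/L = (594.36 − 228.8) / 336000 m = 1.088e-03 mm/s.
R = 1.088e-03 × 3600 = 3.92 mm/hr.

R ≈ 3.92 mm/hr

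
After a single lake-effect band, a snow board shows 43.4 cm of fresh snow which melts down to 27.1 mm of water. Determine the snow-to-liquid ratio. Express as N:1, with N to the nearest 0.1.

ratio ≈ 16.0

Ratio = snow depth / SWE = 434 mm / 27.1 mm = 16.0, i.e. 16.0:1.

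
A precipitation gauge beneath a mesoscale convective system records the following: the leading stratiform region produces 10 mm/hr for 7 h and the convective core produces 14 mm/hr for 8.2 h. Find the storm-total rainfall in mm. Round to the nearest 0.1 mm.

total ≈ 184.8 mm

Total = Σ Rᵢ Δtᵢ = 10 × 7 + 14 × 8.2
      = 70 + 114.8 = 184.8 mm.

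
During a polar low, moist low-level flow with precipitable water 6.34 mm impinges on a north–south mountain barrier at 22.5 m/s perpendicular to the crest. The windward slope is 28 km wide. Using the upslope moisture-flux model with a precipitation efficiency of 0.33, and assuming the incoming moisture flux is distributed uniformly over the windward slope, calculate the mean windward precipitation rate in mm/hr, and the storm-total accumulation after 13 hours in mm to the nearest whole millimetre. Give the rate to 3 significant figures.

R ≈ 6.05 mm/hr; total ≈ 79 mm

Incoming column moisture flux per unit ridge length: F = V × PW = 22.5 × 6.34 = 142.65 mm·m/s.
Spread over the 28 km slope with efficiency ε = 0.33: R = ε·F/W = 0.33 × 142.65 / 28000 m = 1.681e-03 mm/s.
R = 1.681e-03 × 3600 = 6.05 mm/hr.
Over 13 h: total = 6.05 × 13 = 78.65 ≈ 79 mm.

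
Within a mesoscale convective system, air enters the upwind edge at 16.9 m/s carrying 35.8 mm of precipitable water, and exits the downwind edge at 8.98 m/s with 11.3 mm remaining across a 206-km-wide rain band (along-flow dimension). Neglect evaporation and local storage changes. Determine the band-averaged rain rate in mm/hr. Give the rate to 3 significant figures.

Column moisture flux per unit crosswind length is F = V × PW.
Inflow: F_in = 16.9 × 35.8 = 605.02 mm·m/s
Outflow: F_out = 8.98 × 11.3 = 101.474 mm·m/s
Steady-state rate R = (F_in − F_out)/L = (605.02 − 101.474) / 206000 m = 2.444e-03 mm/s.
R = 2.444e-03 × 3600 = 8.80 mm/hr.

R ≈ 8.80 mm/hr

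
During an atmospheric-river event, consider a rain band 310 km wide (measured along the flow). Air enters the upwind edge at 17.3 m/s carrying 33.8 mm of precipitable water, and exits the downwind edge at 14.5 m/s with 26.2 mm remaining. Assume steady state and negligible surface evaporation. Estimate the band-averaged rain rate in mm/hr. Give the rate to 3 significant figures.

Column moisture flux per unit crosswind length is F = V × PW.
Inflow: F_in = 17.3 × 33.8 = 584.74 mm·m/s
Outflow: F_out = 14.5 × 26.2 = 379.9 mm·m/s
Steady-state rate R = (F_in − F_out)/L = (584.74 − 379.9) / 310000 m = 6.608e-04 mm/s.
R = 6.608e-04 × 3600 = 2.38 mm/hr.

R ≈ 2.38 mm/hr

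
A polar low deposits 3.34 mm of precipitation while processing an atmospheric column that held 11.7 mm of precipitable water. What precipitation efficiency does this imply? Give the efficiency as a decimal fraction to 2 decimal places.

ε = precipitation / PW = 3.34 / 11.7 = 0.29.

ε ≈ 0.29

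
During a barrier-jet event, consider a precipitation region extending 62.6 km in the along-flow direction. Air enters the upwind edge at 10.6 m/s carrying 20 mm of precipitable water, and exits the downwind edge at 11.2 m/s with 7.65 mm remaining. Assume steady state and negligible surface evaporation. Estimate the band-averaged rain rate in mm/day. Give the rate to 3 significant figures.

R ≈ 174 mm/day

Column moisture flux per unit crosswind length is F = V × PW.
Inflow: F_in = 10.6 × 20 = 212 mm·m/s
Outflow: F_out = 11.2 × 7.65 = 85.68 mm·m/s
Steady-state rate R = (F_in − F_out)/L = (212 − 85.68) / 62600 m = 2.018e-03 mm/s.
R = 2.018e-03 × 3600 × 24 = 174 mm/day.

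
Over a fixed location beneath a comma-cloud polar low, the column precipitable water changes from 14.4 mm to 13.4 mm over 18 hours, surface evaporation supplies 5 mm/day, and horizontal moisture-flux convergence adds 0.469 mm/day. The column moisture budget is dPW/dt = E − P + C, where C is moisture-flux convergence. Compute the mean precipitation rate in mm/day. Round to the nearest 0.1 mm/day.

dPW/dt = (13.4 − 14.4) mm / (18/24 day) = -1.333 mm/day.
P = E + C − dPW/dt = 5 + (0.469) − (-1.333) = 6.8 mm/day.

P ≈ 6.8 mm/day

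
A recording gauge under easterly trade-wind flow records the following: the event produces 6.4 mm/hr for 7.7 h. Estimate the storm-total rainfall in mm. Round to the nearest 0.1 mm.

Total = Σ Rᵢ Δtᵢ = 6.4 × 7.7
      = 49.28 = 49.3 mm.

total ≈ 49.3 mm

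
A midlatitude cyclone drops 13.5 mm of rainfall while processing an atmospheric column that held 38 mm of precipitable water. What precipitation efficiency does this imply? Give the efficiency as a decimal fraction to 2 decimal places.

ε ≈ 0.36

ε = rainfall / PW = 13.5 / 38 = 0.36.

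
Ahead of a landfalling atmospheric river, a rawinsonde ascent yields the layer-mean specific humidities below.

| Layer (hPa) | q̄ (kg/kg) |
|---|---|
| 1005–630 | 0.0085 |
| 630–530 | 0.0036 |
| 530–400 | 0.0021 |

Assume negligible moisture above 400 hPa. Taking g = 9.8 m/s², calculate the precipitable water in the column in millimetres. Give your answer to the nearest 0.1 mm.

Precipitable water is the column-integrated vapour mass per unit area: PW = (1/g) Σ q̄ Δp, with q in kg/kg and Δp in Pa (1 kg/m² of water = 1 mm).
Layer 1005–630 hPa: Δp = 375 hPa = 37500 Pa, q̄ = 0.0085 kg/kg → 0.0085 × 37500 / 9.8 = 32.53 mm
Layer 630–530 hPa: Δp = 100 hPa = 10000 Pa, q̄ = 0.0036 kg/kg → 0.0036 × 10000 / 9.8 = 3.67 mm
Layer 530–400 hPa: Δp = 130 hPa = 13000 Pa, q̄ = 0.0021 kg/kg → 0.0021 × 13000 / 9.8 = 2.79 mm
PW = 32.53 + 3.67 + 2.79 = 38.99 ≈ 39.0 mm.

PW ≈ 39.0 mm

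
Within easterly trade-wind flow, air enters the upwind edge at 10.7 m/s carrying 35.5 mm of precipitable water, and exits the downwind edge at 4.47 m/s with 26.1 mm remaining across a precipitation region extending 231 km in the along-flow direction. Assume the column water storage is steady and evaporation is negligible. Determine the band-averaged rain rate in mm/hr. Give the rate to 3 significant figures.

Column moisture flux per unit crosswind length is F = V × PW.
Inflow: F_in = 10.7 × 35.5 = 379.85 mm·m/s
Outflow: F_out = 4.47 × 26.1 = 116.667 mm·m/s
Steady-state rate R = (F_in − F_out)/L = (379.85 − 116.667) / 231000 m = 1.139e-03 mm/s.
R = 1.139e-03 × 3600 = 4.10 mm/hr.

R ≈ 4.10 mm/hr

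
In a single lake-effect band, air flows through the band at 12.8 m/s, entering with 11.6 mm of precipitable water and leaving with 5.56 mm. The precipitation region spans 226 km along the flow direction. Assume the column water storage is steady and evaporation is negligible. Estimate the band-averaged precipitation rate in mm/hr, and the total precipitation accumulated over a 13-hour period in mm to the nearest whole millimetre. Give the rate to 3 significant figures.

R ≈ 1.23 mm/hr; total ≈ 16 mm

Column moisture flux per unit crosswind length is F = V × PW.
Inflow: F_in = 12.8 × 11.6 = 148.48 mm·m/s
Outflow: F_out = 12.8 × 5.56 = 71.168 mm·m/s
Steady-state rate R = (F_in − F_out)/L = (148.48 − 71.168) / 226000 m = 3.421e-04 mm/s.
R = 3.421e-04 × 3600 = 1.23 mm/hr.
Over 13 h: total = 1.23 × 13 = 15.99 ≈ 16 mm.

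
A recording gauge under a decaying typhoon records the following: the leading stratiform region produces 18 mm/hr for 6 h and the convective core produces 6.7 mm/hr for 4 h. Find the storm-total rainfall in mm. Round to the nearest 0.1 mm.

total ≈ 134.8 mm

Total = Σ Rᵢ Δtᵢ = 18 × 6 + 6.7 × 4
      = 108 + 26.8 = 134.8 mm.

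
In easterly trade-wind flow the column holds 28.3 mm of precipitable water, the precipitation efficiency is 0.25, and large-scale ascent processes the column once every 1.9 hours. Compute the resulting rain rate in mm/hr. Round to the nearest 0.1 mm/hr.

R ≈ 3.7 mm/hr

Each overturning extracts ε × PW = 0.25 × 28.3 = 7.075 mm.
Rate = ε·PW / τ = 7.075 / 1.9 h = 3.7 mm/hr.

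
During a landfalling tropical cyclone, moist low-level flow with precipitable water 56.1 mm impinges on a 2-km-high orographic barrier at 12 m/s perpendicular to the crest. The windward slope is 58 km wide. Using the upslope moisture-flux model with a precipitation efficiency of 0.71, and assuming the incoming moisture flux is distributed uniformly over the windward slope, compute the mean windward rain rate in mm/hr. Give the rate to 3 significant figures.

R ≈ 29.7 mm/hr

Incoming column moisture flux per unit ridge length: F = V × PW = 12 × 56.1 = 673.2 mm·m/s.
Spread over the 58 km slope with efficiency ε = 0.71: R = ε·F/W = 0.71 × 673.2 / 58000 m = 8.241e-03 mm/s.
R = 8.241e-03 × 3600 = 29.7 mm/hr.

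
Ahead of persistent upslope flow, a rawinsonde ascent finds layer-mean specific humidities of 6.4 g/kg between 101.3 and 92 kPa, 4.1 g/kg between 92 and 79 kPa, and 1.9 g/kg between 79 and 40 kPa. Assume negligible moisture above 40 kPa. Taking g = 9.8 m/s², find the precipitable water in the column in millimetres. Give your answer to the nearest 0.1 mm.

PW ≈ 19.1 mm

Precipitable water is the column-integrated vapour mass per unit area: PW = (1/g) Σ q̄ Δp, with q in kg/kg and Δp in Pa (1 kg/m² of water = 1 mm).
Layer 101.3–92 kPa: Δp = 93 hPa = 9300 Pa, q̄ = 0.0064 kg/kg → 0.0064 × 9300 / 9.8 = 6.07 mm
Layer 92–79 kPa: Δp = 130 hPa = 13000 Pa, q̄ = 0.0041 kg/kg → 0.0041 × 13000 / 9.8 = 5.44 mm
Layer 79–40 kPa: Δp = 390 hPa = 39000 Pa, q̄ = 0.0019 kg/kg → 0.0019 × 39000 / 9.8 = 7.56 mm
PW = 6.07 + 5.44 + 7.56 = 19.07 ≈ 19.1 mm.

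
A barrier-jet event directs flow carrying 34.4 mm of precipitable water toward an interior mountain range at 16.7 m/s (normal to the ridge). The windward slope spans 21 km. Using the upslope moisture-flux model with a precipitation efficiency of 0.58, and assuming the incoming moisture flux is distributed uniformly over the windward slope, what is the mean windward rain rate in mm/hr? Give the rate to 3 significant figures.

R ≈ 57.1 mm/hr

Incoming column moisture flux per unit ridge length: F = V × PW = 16.7 × 34.4 = 574.48 mm·m/s.
Spread over the 21 km slope with efficiency ε = 0.58: R = ε·F/W = 0.58 × 574.48 / 21000 m = 1.587e-02 mm/s.
R = 1.587e-02 × 3600 = 57.1 mm/hr.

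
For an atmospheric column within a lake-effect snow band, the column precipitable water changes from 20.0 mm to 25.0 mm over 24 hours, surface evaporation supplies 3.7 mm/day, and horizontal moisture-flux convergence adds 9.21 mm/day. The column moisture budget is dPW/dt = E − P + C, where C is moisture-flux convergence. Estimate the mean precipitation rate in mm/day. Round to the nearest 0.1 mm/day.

dPW/dt = (25.0 − 20.0) mm / (24/24 day) = +5.000 mm/day.
P = E + C − dPW/dt = 3.7 + (9.21) − (+5.000) = 7.9 mm/day.

P ≈ 7.9 mm/day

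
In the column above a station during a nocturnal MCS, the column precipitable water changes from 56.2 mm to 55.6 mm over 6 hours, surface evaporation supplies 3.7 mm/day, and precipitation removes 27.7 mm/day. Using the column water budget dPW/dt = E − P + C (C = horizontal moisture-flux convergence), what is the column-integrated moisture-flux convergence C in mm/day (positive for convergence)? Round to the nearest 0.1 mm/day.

C ≈ 21.6 mm/day

dPW/dt = (55.6 − 56.2) mm / (6/24 day) = -2.400 mm/day.
C = dPW/dt − E + P = (-2.400) − 3.7 + 27.7 = 21.6 mm/day.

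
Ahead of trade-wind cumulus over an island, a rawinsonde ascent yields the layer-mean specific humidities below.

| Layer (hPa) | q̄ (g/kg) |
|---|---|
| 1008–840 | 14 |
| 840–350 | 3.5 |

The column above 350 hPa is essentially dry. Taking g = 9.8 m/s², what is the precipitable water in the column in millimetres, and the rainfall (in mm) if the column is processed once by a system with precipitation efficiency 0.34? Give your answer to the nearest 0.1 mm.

PW ≈ 41.5 mm; rainfall ≈ 14.1 mm

Precipitable water is the column-integrated vapour mass per unit area: PW = (1/g) Σ q̄ Δp, with q in kg/kg and Δp in Pa (1 kg/m² of water = 1 mm).
Layer 1008–840 hPa: Δp = 168 hPa = 16800 Pa, q̄ = 0.014 kg/kg → 0.014 × 16800 / 9.8 = 24.00 mm
Layer 840–350 hPa: Δp = 490 hPa = 49000 Pa, q̄ = 0.0035 kg/kg → 0.0035 × 49000 / 9.8 = 17.50 mm
PW = 24.00 + 17.50 = 41.50 ≈ 41.5 mm.
Rainfall = ε × PW = 0.34 × 41.5 = 14.1 mm.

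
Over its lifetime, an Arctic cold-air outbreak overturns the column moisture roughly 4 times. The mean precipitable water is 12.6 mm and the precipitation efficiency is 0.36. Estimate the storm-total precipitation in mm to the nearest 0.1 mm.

Each cycle deposits ε × PW = 0.36 × 12.6 = 4.536 mm.
Over 4 cycles: 4 × 4.536 = 18.1 mm.

precipitation ≈ 18.1 mm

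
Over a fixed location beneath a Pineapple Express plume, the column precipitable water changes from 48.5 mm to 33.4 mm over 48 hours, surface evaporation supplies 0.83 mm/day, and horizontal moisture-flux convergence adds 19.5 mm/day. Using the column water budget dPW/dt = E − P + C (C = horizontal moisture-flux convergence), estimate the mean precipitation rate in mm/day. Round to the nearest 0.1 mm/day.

P ≈ 27.9 mm/day

dPW/dt = (33.4 − 48.5) mm / (48/24 day) = -7.550 mm/day.
P = E + C − dPW/dt = 0.83 + (19.5) − (-7.550) = 27.9 mm/day.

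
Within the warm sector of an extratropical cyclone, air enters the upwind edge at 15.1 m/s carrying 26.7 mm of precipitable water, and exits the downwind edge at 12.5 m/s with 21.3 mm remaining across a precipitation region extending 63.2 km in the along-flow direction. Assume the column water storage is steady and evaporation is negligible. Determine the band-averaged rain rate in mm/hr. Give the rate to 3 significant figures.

Column moisture flux per unit crosswind length is F = V × PW.
Inflow: F_in = 15.1 × 26.7 = 403.17 mm·m/s
Outflow: F_out = 12.5 × 21.3 = 266.25 mm·m/s
Steady-state rate R = (F_in − F_out)/L = (403.17 − 266.25) / 63200 m = 2.166e-03 mm/s.
R = 2.166e-03 × 3600 = 7.80 mm/hr.

R ≈ 7.80 mm/hr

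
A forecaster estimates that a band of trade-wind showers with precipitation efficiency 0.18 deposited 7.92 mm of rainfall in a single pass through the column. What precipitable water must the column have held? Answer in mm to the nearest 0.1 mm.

PW = rainfall / ε = 7.92 / 0.18 = 44.0 mm.

PW ≈ 44.0 mm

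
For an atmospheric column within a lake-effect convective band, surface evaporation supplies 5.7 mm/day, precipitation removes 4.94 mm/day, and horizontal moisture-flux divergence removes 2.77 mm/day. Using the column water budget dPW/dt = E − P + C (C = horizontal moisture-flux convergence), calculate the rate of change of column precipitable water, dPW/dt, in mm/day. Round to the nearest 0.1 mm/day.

dPW/dt ≈ -2.0 mm/day

dPW/dt = E − P + C = 5.7 − 4.94 + (-2.77) = -2.0 mm/day.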